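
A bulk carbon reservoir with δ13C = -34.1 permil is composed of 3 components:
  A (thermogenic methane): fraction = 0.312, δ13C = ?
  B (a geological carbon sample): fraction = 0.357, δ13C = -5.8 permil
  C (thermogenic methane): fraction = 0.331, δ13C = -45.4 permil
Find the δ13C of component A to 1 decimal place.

-54.5 permil

Isotope mass balance: δ_bulk = Σ fᵢ·δᵢ.
-34.1 = 0.312×δ_A + 0.357×(-5.8) + 0.331×(-45.4)
0.312·δ_A = -34.1 − (-17.098) = -17.002
δ_A = -17.002 / 0.312 = -54.49 permil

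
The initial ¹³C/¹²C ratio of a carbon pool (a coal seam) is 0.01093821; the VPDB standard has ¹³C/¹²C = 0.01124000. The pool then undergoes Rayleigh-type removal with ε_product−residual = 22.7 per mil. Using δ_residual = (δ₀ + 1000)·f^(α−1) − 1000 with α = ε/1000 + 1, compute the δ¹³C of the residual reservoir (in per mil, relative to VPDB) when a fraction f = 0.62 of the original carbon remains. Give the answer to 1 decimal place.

δ₀ = (0.01093821/0.01124000 − 1)×1000 = (0.973150 − 1)×1000 = -26.850 per mil
α − 1 = ε/1000 = 0.0227
f^(α−1) = 0.62^(0.0227) = 0.989207
δ_res = (-26.850 + 1000) × 0.989207 − 1000 = 962.647 − 1000 = -37.35 per mil

-37.4 per mil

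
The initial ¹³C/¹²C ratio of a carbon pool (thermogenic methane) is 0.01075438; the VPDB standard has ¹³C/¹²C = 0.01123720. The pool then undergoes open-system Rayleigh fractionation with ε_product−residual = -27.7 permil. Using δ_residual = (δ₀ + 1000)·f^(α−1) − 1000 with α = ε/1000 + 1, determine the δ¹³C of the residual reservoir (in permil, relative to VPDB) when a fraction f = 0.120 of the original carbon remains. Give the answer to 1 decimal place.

14.9 permil

δ₀ = (0.01075438/0.01123720 − 1)×1000 = (0.957034 − 1)×1000 = -42.966 permil
α − 1 = ε/1000 = -0.0277
f^(α−1) = 0.120^(-0.0277) = 1.060490
δ_res = (-42.966 + 1000) × 1.060490 − 1000 = 1014.925 − 1000 = 14.92 permil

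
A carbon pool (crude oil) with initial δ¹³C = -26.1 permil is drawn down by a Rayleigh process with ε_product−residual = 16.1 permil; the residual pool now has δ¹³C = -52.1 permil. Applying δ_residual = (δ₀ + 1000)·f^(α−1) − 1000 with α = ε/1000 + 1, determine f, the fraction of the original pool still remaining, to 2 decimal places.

α − 1 = ε/1000 = 0.0161
(δ_res + 1000)/(δ₀ + 1000) = (-52.1 + 1000)/(-26.1 + 1000) = 947.9/973.9 = 0.973303
f = 0.973303^(1/0.0161) = exp(ln(0.973303)/0.0161) = exp(-0.02706/0.0161)
f = exp(-1.6807) = 0.1862

0.19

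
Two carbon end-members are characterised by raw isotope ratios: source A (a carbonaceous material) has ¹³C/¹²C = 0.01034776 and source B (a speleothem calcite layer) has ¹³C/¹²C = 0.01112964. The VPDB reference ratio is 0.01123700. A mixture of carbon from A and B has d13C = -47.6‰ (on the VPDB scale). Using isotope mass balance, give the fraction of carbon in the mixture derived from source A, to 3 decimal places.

δ_A = (0.01034776/0.01123700 − 1)×1000 = (0.920865 − 1)×1000 = -79.135‰
δ_B = (0.01112964/0.01123700 − 1)×1000 = (0.990446 − 1)×1000 = -9.554‰
f_A = (δ_mix − δ_B)/(δ_A − δ_B) = (-47.6 − (-9.554))/(-79.135 − (-9.554))
f_A = -38.046 / -69.581 = 0.5468

0.547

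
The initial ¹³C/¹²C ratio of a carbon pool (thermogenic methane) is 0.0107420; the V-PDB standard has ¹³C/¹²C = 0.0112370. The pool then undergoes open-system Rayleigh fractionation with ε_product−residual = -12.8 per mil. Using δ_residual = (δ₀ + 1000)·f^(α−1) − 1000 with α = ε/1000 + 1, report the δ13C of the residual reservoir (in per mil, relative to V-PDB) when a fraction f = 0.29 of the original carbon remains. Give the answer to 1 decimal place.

-28.8 per mil

δ₀ = (0.0107420/0.0112370 − 1)×1000 = (0.955949 − 1)×1000 = -44.051 per mil
α − 1 = ε/1000 = -0.0128
f^(α−1) = 0.29^(-0.0128) = 1.015971
δ_res = (-44.051 + 1000) × 1.015971 − 1000 = 971.217 − 1000 = -28.78 per mil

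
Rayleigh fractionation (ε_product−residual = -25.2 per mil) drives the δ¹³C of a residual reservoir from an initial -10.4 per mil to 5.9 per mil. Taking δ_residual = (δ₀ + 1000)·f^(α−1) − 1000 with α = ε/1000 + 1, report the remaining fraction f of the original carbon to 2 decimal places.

α − 1 = ε/1000 = -0.0252
(δ_res + 1000)/(δ₀ + 1000) = (5.9 + 1000)/(-10.4 + 1000) = 1005.9/989.6 = 1.016471
f = 1.016471^(1/-0.0252) = exp(ln(1.016471)/-0.0252) = exp(0.01634/-0.0252)
f = exp(-0.6483) = 0.5229

0.52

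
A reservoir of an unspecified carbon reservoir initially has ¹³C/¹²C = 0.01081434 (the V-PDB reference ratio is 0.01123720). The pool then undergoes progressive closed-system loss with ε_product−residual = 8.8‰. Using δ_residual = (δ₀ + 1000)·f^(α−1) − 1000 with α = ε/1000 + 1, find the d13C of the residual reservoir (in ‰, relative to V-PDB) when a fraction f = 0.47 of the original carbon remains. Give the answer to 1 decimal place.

δ₀ = (0.01081434/0.01123720 − 1)×1000 = (0.962370 − 1)×1000 = -37.630‰
α − 1 = ε/1000 = 0.0088
f^(α−1) = 0.47^(0.0088) = 0.993378
δ_res = (-37.630 + 1000) × 0.993378 − 1000 = 955.997 − 1000 = -44.00‰

-44.0‰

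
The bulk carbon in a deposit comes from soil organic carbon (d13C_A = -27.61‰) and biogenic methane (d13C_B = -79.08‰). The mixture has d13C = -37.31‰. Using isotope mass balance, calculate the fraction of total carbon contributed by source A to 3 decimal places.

δ_mix = f_A·δ_A + (1 − f_A)·δ_B  ⇒  f_A = (δ_mix − δ_B)/(δ_A − δ_B)
f_A = (-37.31 − (-79.08)) / (-27.61 − (-79.08))
f_A = 41.77 / 51.47 = 0.8115

0.812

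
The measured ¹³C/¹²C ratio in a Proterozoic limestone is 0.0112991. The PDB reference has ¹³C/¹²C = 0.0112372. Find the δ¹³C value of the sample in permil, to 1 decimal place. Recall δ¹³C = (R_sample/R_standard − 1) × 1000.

5.5 permil

δ¹³C = (R_sample / R_standard − 1) × 1000
R_sample / R_standard = 0.0112991 / 0.0112372 = 1.005508
δ¹³C = (1.005508 − 1) × 1000 = 5.51 permil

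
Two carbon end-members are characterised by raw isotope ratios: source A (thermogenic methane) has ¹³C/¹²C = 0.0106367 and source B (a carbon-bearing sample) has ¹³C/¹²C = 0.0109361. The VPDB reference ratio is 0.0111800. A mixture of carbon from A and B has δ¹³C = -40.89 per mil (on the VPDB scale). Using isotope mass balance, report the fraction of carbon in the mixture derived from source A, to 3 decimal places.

0.712

δ_A = (0.0106367/0.0111800 − 1)×1000 = (0.951404 − 1)×1000 = -48.596 per mil
δ_B = (0.0109361/0.0111800 − 1)×1000 = (0.978184 − 1)×1000 = -21.816 per mil
f_A = (δ_mix − δ_B)/(δ_A − δ_B) = (-40.89 − (-21.816))/(-48.596 − (-21.816))
f_A = -19.074 / -26.780 = 0.7123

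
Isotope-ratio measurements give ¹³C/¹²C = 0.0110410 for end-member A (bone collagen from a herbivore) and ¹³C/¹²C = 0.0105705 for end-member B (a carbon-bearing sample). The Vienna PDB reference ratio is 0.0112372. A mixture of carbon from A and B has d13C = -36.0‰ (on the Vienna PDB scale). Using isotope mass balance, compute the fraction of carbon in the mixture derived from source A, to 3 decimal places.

0.557

δ_A = (0.0110410/0.0112372 − 1)×1000 = (0.982540 − 1)×1000 = -17.460‰
δ_B = (0.0105705/0.0112372 − 1)×1000 = (0.940670 − 1)×1000 = -59.330‰
f_A = (δ_mix − δ_B)/(δ_A − δ_B) = (-36.0 − (-59.330))/(-17.460 − (-59.330))
f_A = 23.330 / 41.870 = 0.5572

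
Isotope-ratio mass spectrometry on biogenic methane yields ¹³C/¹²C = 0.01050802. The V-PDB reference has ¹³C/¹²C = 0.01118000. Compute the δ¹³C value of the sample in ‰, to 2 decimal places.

-60.11‰

δ¹³C = (R_sample / R_standard − 1) × 1000
R_sample / R_standard = 0.01050802 / 0.01118000 = 0.939894
δ¹³C = (0.939894 − 1) × 1000 = -60.106‰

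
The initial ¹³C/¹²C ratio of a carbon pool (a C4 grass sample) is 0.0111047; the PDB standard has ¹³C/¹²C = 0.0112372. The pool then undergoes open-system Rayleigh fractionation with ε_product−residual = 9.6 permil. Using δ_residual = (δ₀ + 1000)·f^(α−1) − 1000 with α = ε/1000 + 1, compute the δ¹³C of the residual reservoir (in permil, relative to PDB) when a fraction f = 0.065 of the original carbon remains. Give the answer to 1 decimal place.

δ₀ = (0.0111047/0.0112372 − 1)×1000 = (0.988209 − 1)×1000 = -11.791 permil
α − 1 = ε/1000 = 0.0096
f^(α−1) = 0.065^(0.0096) = 0.974101
δ_res = (-11.791 + 1000) × 0.974101 − 1000 = 962.615 − 1000 = -37.38 permil

-37.4 permil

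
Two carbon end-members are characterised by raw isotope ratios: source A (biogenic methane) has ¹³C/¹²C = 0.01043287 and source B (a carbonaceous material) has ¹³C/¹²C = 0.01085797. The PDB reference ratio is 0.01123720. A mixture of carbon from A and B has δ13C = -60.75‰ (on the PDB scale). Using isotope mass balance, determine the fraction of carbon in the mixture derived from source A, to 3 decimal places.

δ_A = (0.01043287/0.01123720 − 1)×1000 = (0.928423 − 1)×1000 = -71.577‰
δ_B = (0.01085797/0.01123720 − 1)×1000 = (0.966252 − 1)×1000 = -33.748‰
f_A = (δ_mix − δ_B)/(δ_A − δ_B) = (-60.75 − (-33.748))/(-71.577 − (-33.748))
f_A = -27.002 / -37.830 = 0.7138

0.714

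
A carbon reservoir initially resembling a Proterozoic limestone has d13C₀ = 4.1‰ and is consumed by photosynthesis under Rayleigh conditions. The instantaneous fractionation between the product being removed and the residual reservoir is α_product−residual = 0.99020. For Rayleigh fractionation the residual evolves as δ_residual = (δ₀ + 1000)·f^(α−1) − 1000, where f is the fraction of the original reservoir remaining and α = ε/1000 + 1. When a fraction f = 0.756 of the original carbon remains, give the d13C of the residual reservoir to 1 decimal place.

Rayleigh residual: δ_res = (δ₀ + 1000)·f^(α−1) − 1000
α − 1 = -0.00980
f^(α−1) = 0.756^(-0.00980) = 1.002745
δ_res = (4.1 + 1000) × 1.002745 − 1000 = 1006.856 − 1000 = 6.86‰

6.9‰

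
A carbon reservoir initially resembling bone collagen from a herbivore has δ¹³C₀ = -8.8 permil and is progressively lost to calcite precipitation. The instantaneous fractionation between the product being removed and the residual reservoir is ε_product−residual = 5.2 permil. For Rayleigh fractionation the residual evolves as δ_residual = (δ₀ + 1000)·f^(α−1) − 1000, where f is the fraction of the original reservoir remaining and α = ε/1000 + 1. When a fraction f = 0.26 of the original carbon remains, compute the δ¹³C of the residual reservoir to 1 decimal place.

Rayleigh residual: δ_res = (δ₀ + 1000)·f^(α−1) − 1000
α = ε/1000 + 1 = 1.00520, so α − 1 = 0.00520
f^(α−1) = 0.26^(0.00520) = 0.993020
δ_res = (-8.8 + 1000) × 0.993020 − 1000 = 984.281 − 1000 = -15.72 permil

-15.7 permil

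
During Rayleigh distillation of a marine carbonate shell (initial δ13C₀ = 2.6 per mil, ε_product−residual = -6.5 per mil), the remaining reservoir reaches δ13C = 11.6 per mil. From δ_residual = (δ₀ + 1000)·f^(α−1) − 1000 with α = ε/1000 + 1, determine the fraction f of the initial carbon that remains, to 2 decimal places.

0.25

α − 1 = ε/1000 = -0.0065
(δ_res + 1000)/(δ₀ + 1000) = (11.6 + 1000)/(2.6 + 1000) = 1011.6/1002.6 = 1.008977
f = 1.008977^(1/-0.0065) = exp(ln(1.008977)/-0.0065) = exp(0.00894/-0.0065)
f = exp(-1.3749) = 0.2529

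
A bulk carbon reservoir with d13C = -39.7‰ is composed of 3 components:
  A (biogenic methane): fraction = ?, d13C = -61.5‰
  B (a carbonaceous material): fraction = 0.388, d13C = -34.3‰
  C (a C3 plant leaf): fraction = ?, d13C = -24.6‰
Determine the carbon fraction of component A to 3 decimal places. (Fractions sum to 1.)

Let f_A and f_C be the unknown fractions; fractions sum to 1 so f_A + f_C = 0.612.
Mass balance: Σ fᵢ·δᵢ = δ_bulk ⇒ f_A·(-61.5) + f_C·(-24.6) = -39.7 − (-13.308) = -26.392
Substitute f_C = 0.612 − f_A:
f_A·(-61.5 − -24.6) = -26.392 − 0.612×(-24.6) = -11.336
f_A = -11.336 / -36.9 = 0.3072

0.307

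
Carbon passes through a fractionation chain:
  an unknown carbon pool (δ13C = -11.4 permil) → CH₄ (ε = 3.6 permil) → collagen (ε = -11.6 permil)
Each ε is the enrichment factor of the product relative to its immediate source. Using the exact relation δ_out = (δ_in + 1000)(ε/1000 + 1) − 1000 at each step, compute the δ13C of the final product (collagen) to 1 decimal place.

step 1: δ = (-11.40 + 1000)·(3.6/1000 + 1) − 1000 = -7.84 permil
step 2: δ = (-7.84 + 1000)·(-11.6/1000 + 1) − 1000 = -19.35 permil

-19.4 permil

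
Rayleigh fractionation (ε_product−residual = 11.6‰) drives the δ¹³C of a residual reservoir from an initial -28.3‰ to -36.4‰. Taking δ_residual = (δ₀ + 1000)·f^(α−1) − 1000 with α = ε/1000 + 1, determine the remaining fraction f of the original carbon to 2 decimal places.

α − 1 = ε/1000 = 0.0116
(δ_res + 1000)/(δ₀ + 1000) = (-36.4 + 1000)/(-28.3 + 1000) = 963.6/971.7 = 0.991664
f = 0.991664^(1/0.0116) = exp(ln(0.991664)/0.0116) = exp(-0.00837/0.0116)
f = exp(-0.7216) = 0.4860

0.49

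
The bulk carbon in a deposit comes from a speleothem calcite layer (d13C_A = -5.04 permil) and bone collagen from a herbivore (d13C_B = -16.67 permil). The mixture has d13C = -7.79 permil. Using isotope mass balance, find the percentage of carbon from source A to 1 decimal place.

76.4%

δ_mix = f_A·δ_A + (1 − f_A)·δ_B  ⇒  f_A = (δ_mix − δ_B)/(δ_A − δ_B)
f_A = (-7.79 − (-16.67)) / (-5.04 − (-16.67))
f_A = 8.88 / 11.63 = 0.7635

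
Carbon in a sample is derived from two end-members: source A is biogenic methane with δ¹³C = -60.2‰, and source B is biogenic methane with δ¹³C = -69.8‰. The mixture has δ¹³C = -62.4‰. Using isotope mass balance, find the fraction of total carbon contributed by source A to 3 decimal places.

0.771

δ_mix = f_A·δ_A + (1 − f_A)·δ_B  ⇒  f_A = (δ_mix − δ_B)/(δ_A − δ_B)
f_A = (-62.4 − (-69.8)) / (-60.2 − (-69.8))
f_A = 7.4 / 9.6 = 0.7708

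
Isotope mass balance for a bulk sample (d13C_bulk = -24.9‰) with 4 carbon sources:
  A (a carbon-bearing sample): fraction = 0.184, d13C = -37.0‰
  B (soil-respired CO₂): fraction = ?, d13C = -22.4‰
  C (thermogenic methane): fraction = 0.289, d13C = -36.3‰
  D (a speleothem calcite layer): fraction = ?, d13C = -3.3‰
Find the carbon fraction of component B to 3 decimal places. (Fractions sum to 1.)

Let f_B and f_D be the unknown fractions; fractions sum to 1 so f_B + f_D = 0.527.
Mass balance: Σ fᵢ·δᵢ = δ_bulk ⇒ f_B·(-22.4) + f_D·(-3.3) = -24.9 − (-17.299) = -7.601
Substitute f_D = 0.527 − f_B:
f_B·(-22.4 − -3.3) = -7.601 − 0.527×(-3.3) = -5.862
f_B = -5.862 / -19.1 = 0.3069

0.307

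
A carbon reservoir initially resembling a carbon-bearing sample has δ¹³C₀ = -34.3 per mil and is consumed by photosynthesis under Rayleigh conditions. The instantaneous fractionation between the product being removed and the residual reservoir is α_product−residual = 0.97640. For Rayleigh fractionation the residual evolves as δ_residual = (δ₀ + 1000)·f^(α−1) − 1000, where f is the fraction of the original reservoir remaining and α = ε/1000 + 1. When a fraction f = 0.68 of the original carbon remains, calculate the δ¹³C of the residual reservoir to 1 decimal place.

Rayleigh residual: δ_res = (δ₀ + 1000)·f^(α−1) − 1000
α − 1 = -0.02360
f^(α−1) = 0.68^(-0.02360) = 1.009143
δ_res = (-34.3 + 1000) × 1.009143 − 1000 = 974.530 − 1000 = -25.47 per mil

-25.5 per mil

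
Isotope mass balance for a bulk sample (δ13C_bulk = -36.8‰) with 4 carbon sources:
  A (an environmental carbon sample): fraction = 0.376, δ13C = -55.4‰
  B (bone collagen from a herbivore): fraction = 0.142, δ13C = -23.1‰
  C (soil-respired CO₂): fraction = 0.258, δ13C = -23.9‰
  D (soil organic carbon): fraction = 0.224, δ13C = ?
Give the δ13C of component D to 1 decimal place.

-29.1‰

Isotope mass balance: δ_bulk = Σ fᵢ·δᵢ.
-36.8 = 0.376×(-55.4) + 0.142×(-23.1) + 0.258×(-23.9) + 0.224×δ_D
0.224·δ_D = -36.8 − (-30.277) = -6.523
δ_D = -6.523 / 0.224 = -29.12‰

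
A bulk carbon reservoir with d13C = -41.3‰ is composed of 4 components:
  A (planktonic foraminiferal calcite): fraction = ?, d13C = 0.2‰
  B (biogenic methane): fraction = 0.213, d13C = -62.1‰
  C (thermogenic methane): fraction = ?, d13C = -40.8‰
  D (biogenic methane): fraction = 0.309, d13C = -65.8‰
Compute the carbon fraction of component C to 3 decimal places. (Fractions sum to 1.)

Let f_C and f_A be the unknown fractions; fractions sum to 1 so f_C + f_A = 0.478.
Mass balance: Σ fᵢ·δᵢ = δ_bulk ⇒ f_C·(-40.8) + f_A·(0.2) = -41.3 − (-33.559) = -7.740
Substitute f_A = 0.478 − f_C:
f_C·(-40.8 − 0.2) = -7.740 − 0.478×(0.2) = -7.836
f_C = -7.836 / -41.0 = 0.1911

0.191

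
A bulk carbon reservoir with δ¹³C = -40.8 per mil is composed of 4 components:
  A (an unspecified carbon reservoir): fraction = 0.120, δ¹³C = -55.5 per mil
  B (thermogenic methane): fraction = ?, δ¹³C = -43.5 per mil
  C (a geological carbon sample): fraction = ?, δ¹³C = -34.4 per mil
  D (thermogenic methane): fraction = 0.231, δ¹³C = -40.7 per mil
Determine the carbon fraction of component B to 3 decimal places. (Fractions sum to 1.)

Let f_B and f_C be the unknown fractions; fractions sum to 1 so f_B + f_C = 0.649.
Mass balance: Σ fᵢ·δᵢ = δ_bulk ⇒ f_B·(-43.5) + f_C·(-34.4) = -40.8 − (-16.062) = -24.738
Substitute f_C = 0.649 − f_B:
f_B·(-43.5 − -34.4) = -24.738 − 0.649×(-34.4) = -2.413
f_B = -2.413 / -9.1 = 0.2651

0.265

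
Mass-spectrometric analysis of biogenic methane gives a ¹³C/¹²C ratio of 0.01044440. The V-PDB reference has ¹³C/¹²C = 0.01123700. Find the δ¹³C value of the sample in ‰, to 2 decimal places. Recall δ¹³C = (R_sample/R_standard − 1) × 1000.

δ¹³C = (R_sample / R_standard − 1) × 1000
R_sample / R_standard = 0.01044440 / 0.01123700 = 0.929465
δ¹³C = (0.929465 − 1) × 1000 = -70.535‰

-70.53‰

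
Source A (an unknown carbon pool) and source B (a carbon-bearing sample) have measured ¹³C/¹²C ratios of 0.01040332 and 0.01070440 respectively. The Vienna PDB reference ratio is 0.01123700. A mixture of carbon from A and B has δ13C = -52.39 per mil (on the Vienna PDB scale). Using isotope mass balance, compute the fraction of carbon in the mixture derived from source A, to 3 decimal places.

δ_A = (0.01040332/0.01123700 − 1)×1000 = (0.925809 − 1)×1000 = -74.191 per mil
δ_B = (0.01070440/0.01123700 − 1)×1000 = (0.952603 − 1)×1000 = -47.397 per mil
f_A = (δ_mix − δ_B)/(δ_A − δ_B) = (-52.39 − (-47.397))/(-74.191 − (-47.397))
f_A = -4.993 / -26.794 = 0.1864

0.186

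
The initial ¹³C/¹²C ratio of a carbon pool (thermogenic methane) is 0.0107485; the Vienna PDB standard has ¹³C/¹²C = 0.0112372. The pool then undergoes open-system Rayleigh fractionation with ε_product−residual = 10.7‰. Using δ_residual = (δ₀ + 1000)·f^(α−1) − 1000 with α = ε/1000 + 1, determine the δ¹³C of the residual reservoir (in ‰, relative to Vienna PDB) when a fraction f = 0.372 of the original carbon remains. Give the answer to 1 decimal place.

δ₀ = (0.0107485/0.0112372 − 1)×1000 = (0.956511 − 1)×1000 = -43.489‰
α − 1 = ε/1000 = 0.0107
f^(α−1) = 0.372^(0.0107) = 0.989475
δ_res = (-43.489 + 1000) × 0.989475 − 1000 = 946.443 − 1000 = -53.56‰

-53.6‰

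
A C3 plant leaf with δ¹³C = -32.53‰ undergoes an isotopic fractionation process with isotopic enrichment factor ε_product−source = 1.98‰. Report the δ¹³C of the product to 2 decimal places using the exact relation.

Exactly, δ_product = (δ_source + 1000)·(ε/1000 + 1) − 1000.
δ_product = (-32.53 + 1000) × (1.98/1000 + 1) − 1000
δ_product = -30.614‰

-30.61‰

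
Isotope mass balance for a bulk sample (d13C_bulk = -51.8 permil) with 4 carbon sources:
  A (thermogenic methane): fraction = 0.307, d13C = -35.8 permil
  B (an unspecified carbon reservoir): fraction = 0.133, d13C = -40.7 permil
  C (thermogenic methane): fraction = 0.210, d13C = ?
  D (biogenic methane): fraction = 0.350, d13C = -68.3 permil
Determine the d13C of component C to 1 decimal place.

-54.7 permil

Isotope mass balance: δ_bulk = Σ fᵢ·δᵢ.
-51.8 = 0.307×(-35.8) + 0.133×(-40.7) + 0.210×δ_C + 0.350×(-68.3)
0.210·δ_C = -51.8 − (-40.309) = -11.491
δ_C = -11.491 / 0.210 = -54.72 permil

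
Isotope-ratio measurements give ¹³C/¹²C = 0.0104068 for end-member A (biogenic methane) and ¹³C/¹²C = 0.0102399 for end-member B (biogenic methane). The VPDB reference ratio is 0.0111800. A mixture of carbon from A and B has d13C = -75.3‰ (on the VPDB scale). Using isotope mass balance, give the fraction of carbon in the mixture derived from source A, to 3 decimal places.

δ_A = (0.0104068/0.0111800 − 1)×1000 = (0.930841 − 1)×1000 = -69.159‰
δ_B = (0.0102399/0.0111800 − 1)×1000 = (0.915912 − 1)×1000 = -84.088‰
f_A = (δ_mix − δ_B)/(δ_A − δ_B) = (-75.3 − (-84.088))/(-69.159 − (-84.088))
f_A = 8.788 / 14.928 = 0.5887

0.589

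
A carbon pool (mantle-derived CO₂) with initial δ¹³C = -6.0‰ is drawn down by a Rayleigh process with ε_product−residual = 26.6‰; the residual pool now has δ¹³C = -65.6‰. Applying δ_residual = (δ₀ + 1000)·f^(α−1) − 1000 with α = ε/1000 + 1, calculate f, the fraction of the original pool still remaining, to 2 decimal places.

α − 1 = ε/1000 = 0.0266
(δ_res + 1000)/(δ₀ + 1000) = (-65.6 + 1000)/(-6.0 + 1000) = 934.4/994.0 = 0.940040
f = 0.940040^(1/0.0266) = exp(ln(0.940040)/0.0266) = exp(-0.06183/0.0266)
f = exp(-2.3245) = 0.0978

0.10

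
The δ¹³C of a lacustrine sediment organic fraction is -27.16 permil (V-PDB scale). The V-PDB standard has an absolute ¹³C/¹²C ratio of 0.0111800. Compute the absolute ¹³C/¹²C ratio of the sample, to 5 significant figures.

R_sample = R_standard × (δ¹³C/1000 + 1)
R_sample = 0.0111800 × (-27.16/1000 + 1) = 0.0111800 × 0.972840
R_sample = 0.0108764

0.010876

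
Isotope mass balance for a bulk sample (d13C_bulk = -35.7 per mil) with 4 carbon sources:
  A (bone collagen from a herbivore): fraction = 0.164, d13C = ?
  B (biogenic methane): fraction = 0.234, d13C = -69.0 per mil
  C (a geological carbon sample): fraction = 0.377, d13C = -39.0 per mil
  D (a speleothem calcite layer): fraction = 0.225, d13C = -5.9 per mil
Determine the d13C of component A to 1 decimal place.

Isotope mass balance: δ_bulk = Σ fᵢ·δᵢ.
-35.7 = 0.164×δ_A + 0.234×(-69.0) + 0.377×(-39.0) + 0.225×(-5.9)
0.164·δ_A = -35.7 − (-32.176) = -3.524
δ_A = -3.524 / 0.164 = -21.48 per mil

-21.5 per mil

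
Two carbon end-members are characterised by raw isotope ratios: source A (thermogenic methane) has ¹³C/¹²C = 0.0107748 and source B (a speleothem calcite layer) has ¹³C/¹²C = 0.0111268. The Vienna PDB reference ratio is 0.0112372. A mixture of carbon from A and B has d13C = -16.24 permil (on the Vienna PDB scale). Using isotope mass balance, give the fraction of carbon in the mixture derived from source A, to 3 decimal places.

0.205

δ_A = (0.0107748/0.0112372 − 1)×1000 = (0.958851 − 1)×1000 = -41.149 permil
δ_B = (0.0111268/0.0112372 − 1)×1000 = (0.990175 − 1)×1000 = -9.825 permil
f_A = (δ_mix − δ_B)/(δ_A − δ_B) = (-16.24 − (-9.825))/(-41.149 − (-9.825))
f_A = -6.415 / -31.325 = 0.2048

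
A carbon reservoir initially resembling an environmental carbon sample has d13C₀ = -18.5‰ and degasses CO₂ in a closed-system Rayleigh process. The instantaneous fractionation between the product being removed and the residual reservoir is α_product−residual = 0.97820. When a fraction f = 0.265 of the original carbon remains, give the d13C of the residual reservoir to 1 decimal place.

10.3‰

Rayleigh residual: δ_res = (δ₀ + 1000)·f^(α−1) − 1000
α − 1 = -0.02180
f^(α−1) = 0.265^(-0.02180) = 1.029374
δ_res = (-18.5 + 1000) × 1.029374 − 1000 = 1010.331 − 1000 = 10.33‰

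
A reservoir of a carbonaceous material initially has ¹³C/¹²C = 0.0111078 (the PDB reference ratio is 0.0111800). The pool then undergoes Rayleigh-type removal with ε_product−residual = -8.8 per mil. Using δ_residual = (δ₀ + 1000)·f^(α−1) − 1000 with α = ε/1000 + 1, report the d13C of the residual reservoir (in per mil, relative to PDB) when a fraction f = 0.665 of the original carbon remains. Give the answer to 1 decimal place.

-2.9 per mil

δ₀ = (0.0111078/0.0111800 − 1)×1000 = (0.993542 − 1)×1000 = -6.458 per mil
α − 1 = ε/1000 = -0.0088
f^(α−1) = 0.665^(-0.0088) = 1.003597
δ_res = (-6.458 + 1000) × 1.003597 − 1000 = 997.115 − 1000 = -2.88 per mil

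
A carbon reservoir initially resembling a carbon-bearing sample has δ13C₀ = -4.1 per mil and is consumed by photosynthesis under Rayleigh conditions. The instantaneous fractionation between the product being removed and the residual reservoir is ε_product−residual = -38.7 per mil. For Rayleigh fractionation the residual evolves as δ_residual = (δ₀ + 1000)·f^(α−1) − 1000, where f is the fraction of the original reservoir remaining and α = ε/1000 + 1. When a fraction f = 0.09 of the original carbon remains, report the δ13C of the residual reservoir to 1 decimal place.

93.2 per mil

Rayleigh residual: δ_res = (δ₀ + 1000)·f^(α−1) − 1000
α = ε/1000 + 1 = 0.96130, so α − 1 = -0.03870
f^(α−1) = 0.09^(-0.03870) = 1.097668
δ_res = (-4.1 + 1000) × 1.097668 − 1000 = 1093.167 − 1000 = 93.17 per mil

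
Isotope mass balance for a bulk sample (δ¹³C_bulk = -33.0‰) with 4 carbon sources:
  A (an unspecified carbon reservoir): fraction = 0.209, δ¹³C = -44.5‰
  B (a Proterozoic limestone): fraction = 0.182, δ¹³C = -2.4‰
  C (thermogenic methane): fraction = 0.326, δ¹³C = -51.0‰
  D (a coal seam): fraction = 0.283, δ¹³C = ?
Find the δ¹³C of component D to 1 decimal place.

Isotope mass balance: δ_bulk = Σ fᵢ·δᵢ.
-33.0 = 0.209×(-44.5) + 0.182×(-2.4) + 0.326×(-51.0) + 0.283×δ_D
0.283·δ_D = -33.0 − (-26.363) = -6.637
δ_D = -6.637 / 0.283 = -23.45‰

-23.5‰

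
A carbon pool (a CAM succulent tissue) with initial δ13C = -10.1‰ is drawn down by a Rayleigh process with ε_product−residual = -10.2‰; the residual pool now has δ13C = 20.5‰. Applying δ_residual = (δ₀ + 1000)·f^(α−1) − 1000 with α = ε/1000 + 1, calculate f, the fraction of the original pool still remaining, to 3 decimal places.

0.051

α − 1 = ε/1000 = -0.0102
(δ_res + 1000)/(δ₀ + 1000) = (20.5 + 1000)/(-10.1 + 1000) = 1020.5/989.9 = 1.030912
f = 1.030912^(1/-0.0102) = exp(ln(1.030912)/-0.0102) = exp(0.03044/-0.0102)
f = exp(-2.9847) = 0.0506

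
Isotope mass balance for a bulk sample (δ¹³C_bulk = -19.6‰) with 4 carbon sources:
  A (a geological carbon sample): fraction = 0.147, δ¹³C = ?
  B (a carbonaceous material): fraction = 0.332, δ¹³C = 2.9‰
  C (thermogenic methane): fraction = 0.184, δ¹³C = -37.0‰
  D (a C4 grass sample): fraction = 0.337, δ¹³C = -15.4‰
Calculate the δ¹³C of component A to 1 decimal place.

Isotope mass balance: δ_bulk = Σ fᵢ·δᵢ.
-19.6 = 0.147×δ_A + 0.332×(2.9) + 0.184×(-37.0) + 0.337×(-15.4)
0.147·δ_A = -19.6 − (-11.035) = -8.565
δ_A = -8.565 / 0.147 = -58.27‰

-58.3‰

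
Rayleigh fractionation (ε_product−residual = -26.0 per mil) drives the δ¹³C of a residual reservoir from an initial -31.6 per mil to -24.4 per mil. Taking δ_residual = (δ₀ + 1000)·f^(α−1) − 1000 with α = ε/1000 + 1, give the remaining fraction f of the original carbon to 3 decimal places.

0.752

α − 1 = ε/1000 = -0.0260
(δ_res + 1000)/(δ₀ + 1000) = (-24.4 + 1000)/(-31.6 + 1000) = 975.6/968.4 = 1.007435
f = 1.007435^(1/-0.0260) = exp(ln(1.007435)/-0.0260) = exp(0.00741/-0.0260)
f = exp(-0.2849) = 0.7521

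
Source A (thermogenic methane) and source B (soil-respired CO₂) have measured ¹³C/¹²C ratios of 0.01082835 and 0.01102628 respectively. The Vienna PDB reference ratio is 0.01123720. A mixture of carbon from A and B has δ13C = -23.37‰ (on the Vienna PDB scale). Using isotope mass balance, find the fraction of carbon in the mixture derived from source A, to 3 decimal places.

δ_A = (0.01082835/0.01123720 − 1)×1000 = (0.963616 − 1)×1000 = -36.384‰
δ_B = (0.01102628/0.01123720 − 1)×1000 = (0.981230 − 1)×1000 = -18.770‰
f_A = (δ_mix − δ_B)/(δ_A − δ_B) = (-23.37 − (-18.770))/(-36.384 − (-18.770))
f_A = -4.600 / -17.614 = 0.2612

0.261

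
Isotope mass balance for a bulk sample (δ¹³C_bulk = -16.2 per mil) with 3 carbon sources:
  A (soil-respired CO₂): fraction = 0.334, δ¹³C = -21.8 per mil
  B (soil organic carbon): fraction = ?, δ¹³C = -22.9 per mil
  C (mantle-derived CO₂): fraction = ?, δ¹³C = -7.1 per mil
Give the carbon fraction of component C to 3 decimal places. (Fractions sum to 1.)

Let f_C and f_B be the unknown fractions; fractions sum to 1 so f_C + f_B = 0.666.
Mass balance: Σ fᵢ·δᵢ = δ_bulk ⇒ f_C·(-7.1) + f_B·(-22.9) = -16.2 − (-7.281) = -8.919
Substitute f_B = 0.666 − f_C:
f_C·(-7.1 − -22.9) = -8.919 − 0.666×(-22.9) = 6.333
f_C = 6.333 / 15.8 = 0.4008

0.401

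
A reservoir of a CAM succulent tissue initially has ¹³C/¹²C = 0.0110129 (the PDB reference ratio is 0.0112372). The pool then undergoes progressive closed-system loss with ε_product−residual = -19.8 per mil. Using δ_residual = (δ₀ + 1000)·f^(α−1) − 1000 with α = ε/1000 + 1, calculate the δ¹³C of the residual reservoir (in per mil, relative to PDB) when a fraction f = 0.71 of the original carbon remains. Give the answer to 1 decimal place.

-13.3 per mil

δ₀ = (0.0110129/0.0112372 − 1)×1000 = (0.980040 − 1)×1000 = -19.960 per mil
α − 1 = ε/1000 = -0.0198
f^(α−1) = 0.71^(-0.0198) = 1.006804
δ_res = (-19.960 + 1000) × 1.006804 − 1000 = 986.708 − 1000 = -13.29 per mil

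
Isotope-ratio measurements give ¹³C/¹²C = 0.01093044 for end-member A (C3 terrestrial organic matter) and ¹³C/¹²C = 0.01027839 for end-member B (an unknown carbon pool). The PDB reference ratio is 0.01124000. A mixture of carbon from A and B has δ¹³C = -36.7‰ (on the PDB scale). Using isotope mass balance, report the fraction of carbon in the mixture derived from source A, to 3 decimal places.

0.842

δ_A = (0.01093044/0.01124000 − 1)×1000 = (0.972459 − 1)×1000 = -27.541‰
δ_B = (0.01027839/0.01124000 − 1)×1000 = (0.914448 − 1)×1000 = -85.552‰
f_A = (δ_mix − δ_B)/(δ_A − δ_B) = (-36.7 − (-85.552))/(-27.541 − (-85.552))
f_A = 48.852 / 58.012 = 0.8421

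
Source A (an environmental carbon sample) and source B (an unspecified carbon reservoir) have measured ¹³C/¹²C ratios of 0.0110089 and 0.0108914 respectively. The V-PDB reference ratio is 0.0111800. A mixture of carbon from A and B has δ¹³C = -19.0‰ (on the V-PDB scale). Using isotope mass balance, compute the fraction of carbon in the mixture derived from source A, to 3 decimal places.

δ_A = (0.0110089/0.0111800 − 1)×1000 = (0.984696 − 1)×1000 = -15.304‰
δ_B = (0.0108914/0.0111800 − 1)×1000 = (0.974186 − 1)×1000 = -25.814‰
f_A = (δ_mix − δ_B)/(δ_A − δ_B) = (-19.0 − (-25.814))/(-15.304 − (-25.814))
f_A = 6.814 / 10.510 = 0.6483

0.648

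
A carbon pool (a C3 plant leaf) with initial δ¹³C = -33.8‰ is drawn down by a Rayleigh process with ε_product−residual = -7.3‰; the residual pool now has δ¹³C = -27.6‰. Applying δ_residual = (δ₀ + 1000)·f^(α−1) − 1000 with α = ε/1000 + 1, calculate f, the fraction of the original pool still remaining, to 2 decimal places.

α − 1 = ε/1000 = -0.0073
(δ_res + 1000)/(δ₀ + 1000) = (-27.6 + 1000)/(-33.8 + 1000) = 972.4/966.2 = 1.006417
f = 1.006417^(1/-0.0073) = exp(ln(1.006417)/-0.0073) = exp(0.00640/-0.0073)
f = exp(-0.8762) = 0.4164

0.42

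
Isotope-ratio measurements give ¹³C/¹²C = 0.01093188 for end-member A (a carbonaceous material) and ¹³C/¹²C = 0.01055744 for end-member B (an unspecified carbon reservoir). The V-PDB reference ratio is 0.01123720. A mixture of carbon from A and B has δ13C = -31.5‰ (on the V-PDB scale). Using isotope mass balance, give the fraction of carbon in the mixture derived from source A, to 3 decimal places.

δ_A = (0.01093188/0.01123720 − 1)×1000 = (0.972830 − 1)×1000 = -27.170‰
δ_B = (0.01055744/0.01123720 − 1)×1000 = (0.939508 − 1)×1000 = -60.492‰
f_A = (δ_mix − δ_B)/(δ_A − δ_B) = (-31.5 − (-60.492))/(-27.170 − (-60.492))
f_A = 28.992 / 33.321 = 0.8701

0.870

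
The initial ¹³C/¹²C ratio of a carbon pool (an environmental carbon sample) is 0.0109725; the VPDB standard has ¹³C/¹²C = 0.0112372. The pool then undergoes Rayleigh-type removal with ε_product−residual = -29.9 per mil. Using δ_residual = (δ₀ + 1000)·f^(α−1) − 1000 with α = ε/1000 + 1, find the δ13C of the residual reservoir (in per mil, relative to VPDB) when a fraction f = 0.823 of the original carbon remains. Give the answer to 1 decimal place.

-17.9 per mil

δ₀ = (0.0109725/0.0112372 − 1)×1000 = (0.976444 − 1)×1000 = -23.556 per mil
α − 1 = ε/1000 = -0.0299
f^(α−1) = 0.823^(-0.0299) = 1.005841
δ_res = (-23.556 + 1000) × 1.005841 − 1000 = 982.148 − 1000 = -17.85 per mil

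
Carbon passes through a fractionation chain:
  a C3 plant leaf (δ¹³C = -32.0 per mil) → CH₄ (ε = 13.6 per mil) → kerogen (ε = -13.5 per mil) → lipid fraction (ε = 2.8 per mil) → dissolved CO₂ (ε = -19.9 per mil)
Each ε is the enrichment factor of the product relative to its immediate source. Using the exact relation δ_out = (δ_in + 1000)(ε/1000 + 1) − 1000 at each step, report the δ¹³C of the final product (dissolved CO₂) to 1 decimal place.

step 1: δ = (-32.00 + 1000)·(13.6/1000 + 1) − 1000 = -18.84 per mil
step 2: δ = (-18.84 + 1000)·(-13.5/1000 + 1) − 1000 = -32.08 per mil
step 3: δ = (-32.08 + 1000)·(2.8/1000 + 1) − 1000 = -29.37 per mil
step 4: δ = (-29.37 + 1000)·(-19.9/1000 + 1) − 1000 = -48.69 per mil

-48.7 per mil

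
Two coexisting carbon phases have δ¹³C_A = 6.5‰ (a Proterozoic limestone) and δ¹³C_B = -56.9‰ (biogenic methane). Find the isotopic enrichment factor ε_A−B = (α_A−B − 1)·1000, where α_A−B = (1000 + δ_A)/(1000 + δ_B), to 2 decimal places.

α_A−B = (1000 + 6.5) / (1000 + -56.9) = 1006.5 / 943.1 = 1.067225
ε_A−B = (1.067225 − 1) × 1000 = 67.225‰
(The approximation ε ≈ δ_A − δ_B would give 63.4‰.)

67.23‰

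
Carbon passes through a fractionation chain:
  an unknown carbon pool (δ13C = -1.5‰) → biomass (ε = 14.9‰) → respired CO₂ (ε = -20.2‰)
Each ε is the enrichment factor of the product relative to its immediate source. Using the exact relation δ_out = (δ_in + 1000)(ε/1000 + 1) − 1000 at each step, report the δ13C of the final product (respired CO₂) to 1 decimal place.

-7.1‰

step 1: δ = (-1.50 + 1000)·(14.9/1000 + 1) − 1000 = 13.38‰
step 2: δ = (13.38 + 1000)·(-20.2/1000 + 1) − 1000 = -7.09‰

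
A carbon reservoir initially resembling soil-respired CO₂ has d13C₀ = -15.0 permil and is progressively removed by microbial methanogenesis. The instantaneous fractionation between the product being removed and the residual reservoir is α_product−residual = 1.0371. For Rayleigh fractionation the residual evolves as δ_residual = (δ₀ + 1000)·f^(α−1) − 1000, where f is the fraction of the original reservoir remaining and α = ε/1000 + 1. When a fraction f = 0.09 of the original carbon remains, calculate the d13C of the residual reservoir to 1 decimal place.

Rayleigh residual: δ_res = (δ₀ + 1000)·f^(α−1) − 1000
α − 1 = 0.03710
f^(α−1) = 0.09^(0.03710) = 0.914539
δ_res = (-15.0 + 1000) × 0.914539 − 1000 = 900.821 − 1000 = -99.18 permil

-99.2 permil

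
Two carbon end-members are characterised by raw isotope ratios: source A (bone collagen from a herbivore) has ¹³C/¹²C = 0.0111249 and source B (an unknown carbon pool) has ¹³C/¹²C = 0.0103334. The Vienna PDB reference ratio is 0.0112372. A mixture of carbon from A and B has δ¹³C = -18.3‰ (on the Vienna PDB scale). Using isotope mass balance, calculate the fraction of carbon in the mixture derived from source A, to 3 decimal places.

δ_A = (0.0111249/0.0112372 − 1)×1000 = (0.990006 − 1)×1000 = -9.994‰
δ_B = (0.0103334/0.0112372 − 1)×1000 = (0.919571 − 1)×1000 = -80.429‰
f_A = (δ_mix − δ_B)/(δ_A − δ_B) = (-18.3 − (-80.429))/(-9.994 − (-80.429))
f_A = 62.129 / 70.436 = 0.8821

0.882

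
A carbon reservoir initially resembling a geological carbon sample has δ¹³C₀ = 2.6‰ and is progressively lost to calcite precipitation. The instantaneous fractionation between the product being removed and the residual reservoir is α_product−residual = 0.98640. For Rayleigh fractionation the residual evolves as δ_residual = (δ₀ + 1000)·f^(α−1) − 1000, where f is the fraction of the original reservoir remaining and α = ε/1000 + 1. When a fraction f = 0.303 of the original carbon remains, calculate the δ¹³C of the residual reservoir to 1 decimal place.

Rayleigh residual: δ_res = (δ₀ + 1000)·f^(α−1) − 1000
α − 1 = -0.01360
f^(α−1) = 0.303^(-0.01360) = 1.016371
δ_res = (2.6 + 1000) × 1.016371 − 1000 = 1019.014 − 1000 = 19.01‰

19.0‰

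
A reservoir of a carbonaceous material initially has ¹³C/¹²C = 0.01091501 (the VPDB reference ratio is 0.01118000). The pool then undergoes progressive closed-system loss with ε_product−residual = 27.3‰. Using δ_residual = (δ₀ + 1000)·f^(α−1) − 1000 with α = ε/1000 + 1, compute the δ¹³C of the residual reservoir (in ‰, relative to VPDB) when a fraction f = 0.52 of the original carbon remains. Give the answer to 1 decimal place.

δ₀ = (0.01091501/0.01118000 − 1)×1000 = (0.976298 − 1)×1000 = -23.702‰
α − 1 = ε/1000 = 0.0273
f^(α−1) = 0.52^(0.0273) = 0.982306
δ_res = (-23.702 + 1000) × 0.982306 − 1000 = 959.023 − 1000 = -40.98‰

-41.0‰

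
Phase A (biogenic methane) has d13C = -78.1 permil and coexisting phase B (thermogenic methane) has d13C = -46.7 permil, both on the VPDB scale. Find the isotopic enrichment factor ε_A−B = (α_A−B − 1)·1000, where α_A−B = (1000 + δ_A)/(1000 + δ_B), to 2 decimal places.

α_A−B = (1000 + -78.1) / (1000 + -46.7) = 921.9 / 953.3 = 0.967062
ε_A−B = (0.967062 − 1) × 1000 = -32.938 permil
(The approximation ε ≈ δ_A − δ_B would give -31.4 permil.)

-32.94 permil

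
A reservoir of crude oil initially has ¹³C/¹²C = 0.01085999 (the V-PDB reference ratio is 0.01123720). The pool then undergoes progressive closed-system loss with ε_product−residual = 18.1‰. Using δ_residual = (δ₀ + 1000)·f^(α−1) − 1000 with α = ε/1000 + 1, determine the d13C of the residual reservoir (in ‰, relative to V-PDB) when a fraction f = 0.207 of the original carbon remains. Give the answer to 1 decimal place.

-60.7‰

δ₀ = (0.01085999/0.01123720 − 1)×1000 = (0.966432 − 1)×1000 = -33.568‰
α − 1 = ε/1000 = 0.0181
f^(α−1) = 0.207^(0.0181) = 0.971894
δ_res = (-33.568 + 1000) × 0.971894 − 1000 = 939.270 − 1000 = -60.73‰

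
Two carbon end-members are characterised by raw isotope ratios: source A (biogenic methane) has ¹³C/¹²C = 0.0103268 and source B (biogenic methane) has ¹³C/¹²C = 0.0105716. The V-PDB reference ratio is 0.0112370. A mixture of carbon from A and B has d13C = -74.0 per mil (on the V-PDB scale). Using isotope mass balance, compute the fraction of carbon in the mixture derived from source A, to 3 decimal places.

0.679

δ_A = (0.0103268/0.0112370 − 1)×1000 = (0.919000 − 1)×1000 = -81.000 per mil
δ_B = (0.0105716/0.0112370 − 1)×1000 = (0.940785 − 1)×1000 = -59.215 per mil
f_A = (δ_mix − δ_B)/(δ_A − δ_B) = (-74.0 − (-59.215))/(-81.000 − (-59.215))
f_A = -14.785 / -21.785 = 0.6787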